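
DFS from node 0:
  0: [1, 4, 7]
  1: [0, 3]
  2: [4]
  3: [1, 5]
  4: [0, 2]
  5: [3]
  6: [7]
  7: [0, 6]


Visit 0, push [7, 4, 1]
Visit 1, push [3]
Visit 3, push [5]
Visit 5, push []
Visit 4, push [2]
Visit 2, push []
Visit 7, push [6]
Visit 6, push []

DFS order: [0, 1, 3, 5, 4, 2, 7, 6]


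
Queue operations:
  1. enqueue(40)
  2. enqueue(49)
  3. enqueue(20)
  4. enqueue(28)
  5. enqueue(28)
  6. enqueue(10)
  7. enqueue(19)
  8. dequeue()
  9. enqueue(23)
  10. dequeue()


enqueue(40) -> [40]
enqueue(49) -> [40, 49]
enqueue(20) -> [40, 49, 20]
enqueue(28) -> [40, 49, 20, 28]
enqueue(28) -> [40, 49, 20, 28, 28]
enqueue(10) -> [40, 49, 20, 28, 28, 10]
enqueue(19) -> [40, 49, 20, 28, 28, 10, 19]
dequeue()->40, [49, 20, 28, 28, 10, 19]
enqueue(23) -> [49, 20, 28, 28, 10, 19, 23]
dequeue()->49, [20, 28, 28, 10, 19, 23]

Final queue: [20, 28, 28, 10, 19, 23]


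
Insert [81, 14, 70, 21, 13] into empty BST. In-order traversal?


Insert 81: root
Insert 14: L from 81
Insert 70: L from 81 -> R from 14
Insert 21: L from 81 -> R from 14 -> L from 70
Insert 13: L from 81 -> L from 14

In-order: [13, 14, 21, 70, 81]


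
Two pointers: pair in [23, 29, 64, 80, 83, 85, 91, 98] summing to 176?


lo=0(23)+hi=7(98)=121
lo=1(29)+hi=7(98)=127
lo=2(64)+hi=7(98)=162
lo=3(80)+hi=7(98)=178
lo=3(80)+hi=6(91)=171
lo=4(83)+hi=6(91)=174
lo=5(85)+hi=6(91)=176

Yes: 85+91=176


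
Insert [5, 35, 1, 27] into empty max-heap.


Insert 5: [5]
Insert 35: [35, 5]
Insert 1: [35, 5, 1]
Insert 27: [35, 27, 1, 5]

Final heap: [35, 27, 1, 5]


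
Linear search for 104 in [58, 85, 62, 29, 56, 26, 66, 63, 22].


i=0: 58!=104
i=1: 85!=104
i=2: 62!=104
i=3: 29!=104
i=4: 56!=104
i=5: 26!=104
i=6: 66!=104
i=7: 63!=104
i=8: 22!=104

Not found, 9 comps


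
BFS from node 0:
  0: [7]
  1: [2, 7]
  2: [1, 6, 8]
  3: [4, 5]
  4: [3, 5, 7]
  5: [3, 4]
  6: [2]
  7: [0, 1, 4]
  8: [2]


Visit 0, enqueue [7]
Visit 7, enqueue [1, 4]
Visit 1, enqueue [2]
Visit 4, enqueue [3, 5]
Visit 2, enqueue [6, 8]
Visit 3, enqueue []
Visit 5, enqueue []
Visit 6, enqueue []
Visit 8, enqueue []

BFS order: [0, 7, 1, 4, 2, 3, 5, 6, 8]


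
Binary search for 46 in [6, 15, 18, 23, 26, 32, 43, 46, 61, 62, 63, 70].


Step 1: lo=0, hi=11, mid=5, val=32
Step 2: lo=6, hi=11, mid=8, val=61
Step 3: lo=6, hi=7, mid=6, val=43
Step 4: lo=7, hi=7, mid=7, val=46

Found at index 7


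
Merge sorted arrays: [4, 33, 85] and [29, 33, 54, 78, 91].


Take 4 from A
Take 29 from B
Take 33 from A
Take 33 from B
Take 54 from B
Take 78 from B
Take 85 from A

Merged: [4, 29, 33, 33, 54, 78, 85, 91]


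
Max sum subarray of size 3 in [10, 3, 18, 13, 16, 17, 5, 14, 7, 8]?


[0:3]: 31
[1:4]: 34
[2:5]: 47
[3:6]: 46
[4:7]: 38
[5:8]: 36
[6:9]: 26
[7:10]: 29

Max: 47 at [2:5]


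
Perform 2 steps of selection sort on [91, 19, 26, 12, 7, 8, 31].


Initial: [91, 19, 26, 12, 7, 8, 31]
Step 1: min=7 at 4
  Swap: [7, 19, 26, 12, 91, 8, 31]
Step 2: min=8 at 5
  Swap: [7, 8, 26, 12, 91, 19, 31]

After 2 steps: [7, 8, 26, 12, 91, 19, 31]


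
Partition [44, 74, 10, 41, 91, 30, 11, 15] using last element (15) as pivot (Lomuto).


Pivot: 15
  10 <= 15: swap -> [10, 74, 44, 41, 91, 30, 11, 15]
  11 <= 15: swap -> [10, 11, 44, 41, 91, 30, 74, 15]
Place pivot at 2: [10, 11, 15, 41, 91, 30, 74, 44]

Partitioned: [10, 11, 15, 41, 91, 30, 74, 44]


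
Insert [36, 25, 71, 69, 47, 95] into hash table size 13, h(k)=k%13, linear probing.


Insert 36: h=10 -> slot 10
Insert 25: h=12 -> slot 12
Insert 71: h=6 -> slot 6
Insert 69: h=4 -> slot 4
Insert 47: h=8 -> slot 8
Insert 95: h=4, 1 probes -> slot 5

Table: [None, None, None, None, 69, 95, 71, None, 47, None, 36, None, 25]


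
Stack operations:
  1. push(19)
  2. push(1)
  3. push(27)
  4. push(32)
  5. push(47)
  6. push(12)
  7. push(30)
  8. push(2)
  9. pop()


push(19) -> [19]
push(1) -> [19, 1]
push(27) -> [19, 1, 27]
push(32) -> [19, 1, 27, 32]
push(47) -> [19, 1, 27, 32, 47]
push(12) -> [19, 1, 27, 32, 47, 12]
push(30) -> [19, 1, 27, 32, 47, 12, 30]
push(2) -> [19, 1, 27, 32, 47, 12, 30, 2]
pop()->2, [19, 1, 27, 32, 47, 12, 30]

Final stack: [19, 1, 27, 32, 47, 12, 30]


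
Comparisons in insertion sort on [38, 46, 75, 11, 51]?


Algorithm: insertion sort
Input: [38, 46, 75, 11, 51]
Sorted: [11, 38, 46, 51, 75]

7


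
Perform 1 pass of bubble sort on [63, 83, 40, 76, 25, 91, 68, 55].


Initial: [63, 83, 40, 76, 25, 91, 68, 55]
Pass 1: [63, 40, 76, 25, 83, 68, 55, 91] (5 swaps)

After 1 pass: [63, 40, 76, 25, 83, 68, 55, 91]


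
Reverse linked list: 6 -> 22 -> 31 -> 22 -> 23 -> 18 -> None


Step 1: curr=6, set curr.next=prev(None) | reversed so far: 6
Step 2: curr=22, set curr.next=prev(6) | reversed so far: 22 -> 6
Step 3: curr=31, set curr.next=prev(22) | reversed so far: 31 -> 22 -> 6
Step 4: curr=22, set curr.next=prev(31) | reversed so far: 22 -> 31 -> 22 -> 6
Step 5: curr=23, set curr.next=prev(22) | reversed so far: 23 -> 22 -> 31 -> 22 -> 6
Step 6: curr=18, set curr.next=prev(23) | reversed so far: 18 -> 23 -> 22 -> 31 -> 22 -> 6

18 -> 23 -> 22 -> 31 -> 22 -> 6 -> None


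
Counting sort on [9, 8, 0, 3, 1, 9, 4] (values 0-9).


Input: [9, 8, 0, 3, 1, 9, 4]
Counts: [1, 1, 0, 1, 1, 0, 0, 0, 1, 2]

Sorted: [0, 1, 3, 4, 8, 9, 9]


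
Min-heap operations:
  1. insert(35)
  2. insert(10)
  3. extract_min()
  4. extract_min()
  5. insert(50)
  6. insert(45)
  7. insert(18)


insert(35) -> [35]
insert(10) -> [10, 35]
extract_min()->10, [35]
extract_min()->35, []
insert(50) -> [50]
insert(45) -> [45, 50]
insert(18) -> [18, 50, 45]

Final heap: [18, 50, 45]


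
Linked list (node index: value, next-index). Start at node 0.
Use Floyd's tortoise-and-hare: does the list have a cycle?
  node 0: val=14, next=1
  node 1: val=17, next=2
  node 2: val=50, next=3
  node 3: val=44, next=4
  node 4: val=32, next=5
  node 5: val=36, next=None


Floyd's tortoise (slow, +1) and hare (fast, +2):
  init: slow=0, fast=0
  step 1: slow=1, fast=2
  step 2: slow=2, fast=4
  step 3: fast 4->5->None, no cycle

Cycle: no


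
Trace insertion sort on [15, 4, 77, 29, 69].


Initial: [15, 4, 77, 29, 69]
Insert 4: [4, 15, 77, 29, 69]
Insert 77: [4, 15, 77, 29, 69]
Insert 29: [4, 15, 29, 77, 69]
Insert 69: [4, 15, 29, 69, 77]

Sorted: [4, 15, 29, 69, 77]


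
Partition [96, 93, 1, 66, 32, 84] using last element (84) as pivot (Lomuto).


Pivot: 84
  1 <= 84: swap -> [1, 93, 96, 66, 32, 84]
  66 <= 84: swap -> [1, 66, 96, 93, 32, 84]
  32 <= 84: swap -> [1, 66, 32, 93, 96, 84]
Place pivot at 3: [1, 66, 32, 84, 96, 93]

Partitioned: [1, 66, 32, 84, 96, 93]


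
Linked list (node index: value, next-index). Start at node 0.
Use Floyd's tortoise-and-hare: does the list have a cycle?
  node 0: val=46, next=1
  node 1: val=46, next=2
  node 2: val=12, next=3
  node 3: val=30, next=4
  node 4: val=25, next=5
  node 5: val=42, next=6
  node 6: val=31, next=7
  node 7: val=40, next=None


Floyd's tortoise (slow, +1) and hare (fast, +2):
  init: slow=0, fast=0
  step 1: slow=1, fast=2
  step 2: slow=2, fast=4
  step 3: slow=3, fast=6
  step 4: fast 6->7->None, no cycle

Cycle: no


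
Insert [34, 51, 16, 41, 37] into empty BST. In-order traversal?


Insert 34: root
Insert 51: R from 34
Insert 16: L from 34
Insert 41: R from 34 -> L from 51
Insert 37: R from 34 -> L from 51 -> L from 41

In-order: [16, 34, 37, 41, 51]


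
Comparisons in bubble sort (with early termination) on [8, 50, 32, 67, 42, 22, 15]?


Algorithm: bubble sort (with early termination)
Input: [8, 50, 32, 67, 42, 22, 15]
Sorted: [8, 15, 22, 32, 42, 50, 67]

21


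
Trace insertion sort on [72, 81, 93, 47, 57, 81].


Initial: [72, 81, 93, 47, 57, 81]
Insert 81: [72, 81, 93, 47, 57, 81]
Insert 93: [72, 81, 93, 47, 57, 81]
Insert 47: [47, 72, 81, 93, 57, 81]
Insert 57: [47, 57, 72, 81, 93, 81]
Insert 81: [47, 57, 72, 81, 81, 93]

Sorted: [47, 57, 72, 81, 81, 93]


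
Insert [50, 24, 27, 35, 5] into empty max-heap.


Insert 50: [50]
Insert 24: [50, 24]
Insert 27: [50, 24, 27]
Insert 35: [50, 35, 27, 24]
Insert 5: [50, 35, 27, 24, 5]

Final heap: [50, 35, 27, 24, 5]


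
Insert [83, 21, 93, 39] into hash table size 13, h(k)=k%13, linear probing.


Insert 83: h=5 -> slot 5
Insert 21: h=8 -> slot 8
Insert 93: h=2 -> slot 2
Insert 39: h=0 -> slot 0

Table: [39, None, 93, None, None, 83, None, None, 21, None, None, None, None]


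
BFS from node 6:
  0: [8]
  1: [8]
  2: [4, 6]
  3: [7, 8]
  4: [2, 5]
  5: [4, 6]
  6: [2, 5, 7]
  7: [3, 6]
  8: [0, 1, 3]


Visit 6, enqueue [2, 5, 7]
Visit 2, enqueue [4]
Visit 5, enqueue []
Visit 7, enqueue [3]
Visit 4, enqueue []
Visit 3, enqueue [8]
Visit 8, enqueue [0, 1]
Visit 0, enqueue []
Visit 1, enqueue []

BFS order: [6, 2, 5, 7, 4, 3, 8, 0, 1]


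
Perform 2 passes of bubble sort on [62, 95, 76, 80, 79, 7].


Initial: [62, 95, 76, 80, 79, 7]
Pass 1: [62, 76, 80, 79, 7, 95] (4 swaps)
Pass 2: [62, 76, 79, 7, 80, 95] (2 swaps)

After 2 passes: [62, 76, 79, 7, 80, 95]


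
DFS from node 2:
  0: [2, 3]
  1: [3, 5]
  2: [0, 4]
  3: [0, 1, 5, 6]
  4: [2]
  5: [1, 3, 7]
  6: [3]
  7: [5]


Visit 2, push [4, 0]
Visit 0, push [3]
Visit 3, push [6, 5, 1]
Visit 1, push [5]
Visit 5, push [7]
Visit 7, push []
Visit 6, push []
Visit 4, push []

DFS order: [2, 0, 3, 1, 5, 7, 6, 4]


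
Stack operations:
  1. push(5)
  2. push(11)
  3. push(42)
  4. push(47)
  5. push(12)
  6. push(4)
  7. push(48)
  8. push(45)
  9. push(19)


push(5) -> [5]
push(11) -> [5, 11]
push(42) -> [5, 11, 42]
push(47) -> [5, 11, 42, 47]
push(12) -> [5, 11, 42, 47, 12]
push(4) -> [5, 11, 42, 47, 12, 4]
push(48) -> [5, 11, 42, 47, 12, 4, 48]
push(45) -> [5, 11, 42, 47, 12, 4, 48, 45]
push(19) -> [5, 11, 42, 47, 12, 4, 48, 45, 19]

Final stack: [5, 11, 42, 47, 12, 4, 48, 45, 19]


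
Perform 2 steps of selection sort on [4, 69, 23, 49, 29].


Initial: [4, 69, 23, 49, 29]
Step 1: min=4 at 0
  Swap: [4, 69, 23, 49, 29]
Step 2: min=23 at 2
  Swap: [4, 23, 69, 49, 29]

After 2 steps: [4, 23, 69, 49, 29]


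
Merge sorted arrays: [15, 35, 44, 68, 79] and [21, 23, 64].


Take 15 from A
Take 21 from B
Take 23 from B
Take 35 from A
Take 44 from A
Take 64 from B

Merged: [15, 21, 23, 35, 44, 64, 68, 79]


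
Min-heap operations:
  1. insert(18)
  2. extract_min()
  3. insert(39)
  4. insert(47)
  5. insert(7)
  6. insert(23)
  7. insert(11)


insert(18) -> [18]
extract_min()->18, []
insert(39) -> [39]
insert(47) -> [39, 47]
insert(7) -> [7, 47, 39]
insert(23) -> [7, 23, 39, 47]
insert(11) -> [7, 11, 39, 47, 23]

Final heap: [7, 11, 39, 47, 23]


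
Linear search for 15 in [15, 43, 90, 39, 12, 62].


i=0: 15==15 found!

Found at 0, 1 comps


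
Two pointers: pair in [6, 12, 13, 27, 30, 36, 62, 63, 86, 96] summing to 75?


lo=0(6)+hi=9(96)=102
lo=0(6)+hi=8(86)=92
lo=0(6)+hi=7(63)=69
lo=1(12)+hi=7(63)=75

Yes: 12+63=75


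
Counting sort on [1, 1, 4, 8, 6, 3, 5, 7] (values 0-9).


Input: [1, 1, 4, 8, 6, 3, 5, 7]
Counts: [0, 2, 0, 1, 1, 1, 1, 1, 1, 0]

Sorted: [1, 1, 3, 4, 5, 6, 7, 8]


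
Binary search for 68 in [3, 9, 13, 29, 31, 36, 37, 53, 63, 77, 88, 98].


Step 1: lo=0, hi=11, mid=5, val=36
Step 2: lo=6, hi=11, mid=8, val=63
Step 3: lo=9, hi=11, mid=10, val=88
Step 4: lo=9, hi=9, mid=9, val=77

Not found


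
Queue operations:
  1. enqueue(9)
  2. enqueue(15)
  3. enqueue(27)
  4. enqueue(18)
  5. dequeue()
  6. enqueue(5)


enqueue(9) -> [9]
enqueue(15) -> [9, 15]
enqueue(27) -> [9, 15, 27]
enqueue(18) -> [9, 15, 27, 18]
dequeue()->9, [15, 27, 18]
enqueue(5) -> [15, 27, 18, 5]

Final queue: [15, 27, 18, 5]


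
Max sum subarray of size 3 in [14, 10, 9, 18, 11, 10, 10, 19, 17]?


[0:3]: 33
[1:4]: 37
[2:5]: 38
[3:6]: 39
[4:7]: 31
[5:8]: 39
[6:9]: 46

Max: 46 at [6:9]


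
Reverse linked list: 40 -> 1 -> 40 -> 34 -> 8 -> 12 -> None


Step 1: curr=40, set curr.next=prev(None) | reversed so far: 40
Step 2: curr=1, set curr.next=prev(40) | reversed so far: 1 -> 40
Step 3: curr=40, set curr.next=prev(1) | reversed so far: 40 -> 1 -> 40
Step 4: curr=34, set curr.next=prev(40) | reversed so far: 34 -> 40 -> 1 -> 40
Step 5: curr=8, set curr.next=prev(34) | reversed so far: 8 -> 34 -> 40 -> 1 -> 40
Step 6: curr=12, set curr.next=prev(8) | reversed so far: 12 -> 8 -> 34 -> 40 -> 1 -> 40

12 -> 8 -> 34 -> 40 -> 1 -> 40 -> None


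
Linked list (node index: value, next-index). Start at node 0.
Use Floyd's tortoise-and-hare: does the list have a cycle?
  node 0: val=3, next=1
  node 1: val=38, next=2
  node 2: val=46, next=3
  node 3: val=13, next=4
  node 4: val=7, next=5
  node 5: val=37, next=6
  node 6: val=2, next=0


Floyd's tortoise (slow, +1) and hare (fast, +2):
  init: slow=0, fast=0
  step 1: slow=1, fast=2
  step 2: slow=2, fast=4
  step 3: slow=3, fast=6
  step 4: slow=4, fast=1
  step 5: slow=5, fast=3
  step 6: slow=6, fast=5
  step 7: slow=0, fast=0
  slow == fast at node 0: cycle detected

Cycle: yes


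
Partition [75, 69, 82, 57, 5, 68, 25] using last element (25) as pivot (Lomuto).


Pivot: 25
  5 <= 25: swap -> [5, 69, 82, 57, 75, 68, 25]
Place pivot at 1: [5, 25, 82, 57, 75, 68, 69]

Partitioned: [5, 25, 82, 57, 75, 68, 69]


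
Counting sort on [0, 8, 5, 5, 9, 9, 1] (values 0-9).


Input: [0, 8, 5, 5, 9, 9, 1]
Counts: [1, 1, 0, 0, 0, 2, 0, 0, 1, 2]

Sorted: [0, 1, 5, 5, 8, 9, 9]


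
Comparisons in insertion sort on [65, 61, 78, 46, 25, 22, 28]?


Algorithm: insertion sort
Input: [65, 61, 78, 46, 25, 22, 28]
Sorted: [22, 25, 28, 46, 61, 65, 78]

19


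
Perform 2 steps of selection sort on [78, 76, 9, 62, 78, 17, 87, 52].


Initial: [78, 76, 9, 62, 78, 17, 87, 52]
Step 1: min=9 at 2
  Swap: [9, 76, 78, 62, 78, 17, 87, 52]
Step 2: min=17 at 5
  Swap: [9, 17, 78, 62, 78, 76, 87, 52]

After 2 steps: [9, 17, 78, 62, 78, 76, 87, 52]


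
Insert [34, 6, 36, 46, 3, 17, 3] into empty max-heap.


Insert 34: [34]
Insert 6: [34, 6]
Insert 36: [36, 6, 34]
Insert 46: [46, 36, 34, 6]
Insert 3: [46, 36, 34, 6, 3]
Insert 17: [46, 36, 34, 6, 3, 17]
Insert 3: [46, 36, 34, 6, 3, 17, 3]

Final heap: [46, 36, 34, 6, 3, 17, 3]


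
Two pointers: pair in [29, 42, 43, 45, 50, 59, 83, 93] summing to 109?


lo=0(29)+hi=7(93)=122
lo=0(29)+hi=6(83)=112
lo=0(29)+hi=5(59)=88
lo=1(42)+hi=5(59)=101
lo=2(43)+hi=5(59)=102
lo=3(45)+hi=5(59)=104
lo=4(50)+hi=5(59)=109

Yes: 50+59=109


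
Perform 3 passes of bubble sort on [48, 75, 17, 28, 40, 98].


Initial: [48, 75, 17, 28, 40, 98]
Pass 1: [48, 17, 28, 40, 75, 98] (3 swaps)
Pass 2: [17, 28, 40, 48, 75, 98] (3 swaps)
Pass 3: [17, 28, 40, 48, 75, 98] (0 swaps)

After 3 passes: [17, 28, 40, 48, 75, 98]


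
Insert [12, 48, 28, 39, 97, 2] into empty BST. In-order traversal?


Insert 12: root
Insert 48: R from 12
Insert 28: R from 12 -> L from 48
Insert 39: R from 12 -> L from 48 -> R from 28
Insert 97: R from 12 -> R from 48
Insert 2: L from 12

In-order: [2, 12, 28, 39, 48, 97]


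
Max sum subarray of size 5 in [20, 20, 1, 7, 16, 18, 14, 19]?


[0:5]: 64
[1:6]: 62
[2:7]: 56
[3:8]: 74

Max: 74 at [3:8]


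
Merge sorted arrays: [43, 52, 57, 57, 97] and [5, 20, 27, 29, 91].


Take 5 from B
Take 20 from B
Take 27 from B
Take 29 from B
Take 43 from A
Take 52 from A
Take 57 from A
Take 57 from A
Take 91 from B

Merged: [5, 20, 27, 29, 43, 52, 57, 57, 91, 97]


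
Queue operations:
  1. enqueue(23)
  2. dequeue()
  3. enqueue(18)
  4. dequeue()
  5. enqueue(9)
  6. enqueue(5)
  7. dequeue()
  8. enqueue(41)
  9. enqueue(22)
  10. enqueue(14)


enqueue(23) -> [23]
dequeue()->23, []
enqueue(18) -> [18]
dequeue()->18, []
enqueue(9) -> [9]
enqueue(5) -> [9, 5]
dequeue()->9, [5]
enqueue(41) -> [5, 41]
enqueue(22) -> [5, 41, 22]
enqueue(14) -> [5, 41, 22, 14]

Final queue: [5, 41, 22, 14]


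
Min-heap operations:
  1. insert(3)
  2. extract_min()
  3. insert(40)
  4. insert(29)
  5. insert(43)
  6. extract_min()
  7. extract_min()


insert(3) -> [3]
extract_min()->3, []
insert(40) -> [40]
insert(29) -> [29, 40]
insert(43) -> [29, 40, 43]
extract_min()->29, [40, 43]
extract_min()->40, [43]

Final heap: [43]


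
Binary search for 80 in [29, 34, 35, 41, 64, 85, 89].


Step 1: lo=0, hi=6, mid=3, val=41
Step 2: lo=4, hi=6, mid=5, val=85
Step 3: lo=4, hi=4, mid=4, val=64

Not found


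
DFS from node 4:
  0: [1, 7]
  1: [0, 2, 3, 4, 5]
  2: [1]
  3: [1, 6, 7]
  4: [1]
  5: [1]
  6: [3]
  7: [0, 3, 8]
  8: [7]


Visit 4, push [1]
Visit 1, push [5, 3, 2, 0]
Visit 0, push [7]
Visit 7, push [8, 3]
Visit 3, push [6]
Visit 6, push []
Visit 8, push []
Visit 2, push []
Visit 5, push []

DFS order: [4, 1, 0, 7, 3, 6, 8, 2, 5]


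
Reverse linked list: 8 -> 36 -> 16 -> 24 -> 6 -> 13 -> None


Step 1: curr=8, set curr.next=prev(None) | reversed so far: 8
Step 2: curr=36, set curr.next=prev(8) | reversed so far: 36 -> 8
Step 3: curr=16, set curr.next=prev(36) | reversed so far: 16 -> 36 -> 8
Step 4: curr=24, set curr.next=prev(16) | reversed so far: 24 -> 16 -> 36 -> 8
Step 5: curr=6, set curr.next=prev(24) | reversed so far: 6 -> 24 -> 16 -> 36 -> 8
Step 6: curr=13, set curr.next=prev(6) | reversed so far: 13 -> 6 -> 24 -> 16 -> 36 -> 8

13 -> 6 -> 24 -> 16 -> 36 -> 8 -> None


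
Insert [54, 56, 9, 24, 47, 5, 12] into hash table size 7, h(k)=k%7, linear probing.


Insert 54: h=5 -> slot 5
Insert 56: h=0 -> slot 0
Insert 9: h=2 -> slot 2
Insert 24: h=3 -> slot 3
Insert 47: h=5, 1 probes -> slot 6
Insert 5: h=5, 3 probes -> slot 1
Insert 12: h=5, 6 probes -> slot 4

Table: [56, 5, 9, 24, 12, 54, 47]


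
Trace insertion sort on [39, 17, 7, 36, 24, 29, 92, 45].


Initial: [39, 17, 7, 36, 24, 29, 92, 45]
Insert 17: [17, 39, 7, 36, 24, 29, 92, 45]
Insert 7: [7, 17, 39, 36, 24, 29, 92, 45]
Insert 36: [7, 17, 36, 39, 24, 29, 92, 45]
Insert 24: [7, 17, 24, 36, 39, 29, 92, 45]
Insert 29: [7, 17, 24, 29, 36, 39, 92, 45]
Insert 92: [7, 17, 24, 29, 36, 39, 92, 45]
Insert 45: [7, 17, 24, 29, 36, 39, 45, 92]

Sorted: [7, 17, 24, 29, 36, 39, 45, 92]


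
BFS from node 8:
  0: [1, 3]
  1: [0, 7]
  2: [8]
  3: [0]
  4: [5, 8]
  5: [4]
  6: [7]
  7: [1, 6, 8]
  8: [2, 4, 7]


Visit 8, enqueue [2, 4, 7]
Visit 2, enqueue []
Visit 4, enqueue [5]
Visit 7, enqueue [1, 6]
Visit 5, enqueue []
Visit 1, enqueue [0]
Visit 6, enqueue []
Visit 0, enqueue [3]
Visit 3, enqueue []

BFS order: [8, 2, 4, 7, 5, 1, 6, 0, 3]


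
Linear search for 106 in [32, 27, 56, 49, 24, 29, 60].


i=0: 32!=106
i=1: 27!=106
i=2: 56!=106
i=3: 49!=106
i=4: 24!=106
i=5: 29!=106
i=6: 60!=106

Not found, 7 comps


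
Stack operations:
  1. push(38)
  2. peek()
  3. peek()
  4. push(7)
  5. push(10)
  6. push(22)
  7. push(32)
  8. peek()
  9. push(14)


push(38) -> [38]
peek()->38
peek()->38
push(7) -> [38, 7]
push(10) -> [38, 7, 10]
push(22) -> [38, 7, 10, 22]
push(32) -> [38, 7, 10, 22, 32]
peek()->32
push(14) -> [38, 7, 10, 22, 32, 14]

Final stack: [38, 7, 10, 22, 32, 14]


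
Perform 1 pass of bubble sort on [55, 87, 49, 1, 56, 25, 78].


Initial: [55, 87, 49, 1, 56, 25, 78]
Pass 1: [55, 49, 1, 56, 25, 78, 87] (5 swaps)

After 1 pass: [55, 49, 1, 56, 25, 78, 87]


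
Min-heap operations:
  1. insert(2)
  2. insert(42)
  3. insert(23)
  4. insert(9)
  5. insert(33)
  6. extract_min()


insert(2) -> [2]
insert(42) -> [2, 42]
insert(23) -> [2, 42, 23]
insert(9) -> [2, 9, 23, 42]
insert(33) -> [2, 9, 23, 42, 33]
extract_min()->2, [9, 33, 23, 42]

Final heap: [9, 33, 23, 42]


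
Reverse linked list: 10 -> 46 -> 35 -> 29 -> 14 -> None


Step 1: curr=10, set curr.next=prev(None) | reversed so far: 10
Step 2: curr=46, set curr.next=prev(10) | reversed so far: 46 -> 10
Step 3: curr=35, set curr.next=prev(46) | reversed so far: 35 -> 46 -> 10
Step 4: curr=29, set curr.next=prev(35) | reversed so far: 29 -> 35 -> 46 -> 10
Step 5: curr=14, set curr.next=prev(29) | reversed so far: 14 -> 29 -> 35 -> 46 -> 10

14 -> 29 -> 35 -> 46 -> 10 -> None


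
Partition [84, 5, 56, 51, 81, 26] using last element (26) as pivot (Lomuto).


Pivot: 26
  5 <= 26: swap -> [5, 84, 56, 51, 81, 26]
Place pivot at 1: [5, 26, 56, 51, 81, 84]

Partitioned: [5, 26, 56, 51, 81, 84]


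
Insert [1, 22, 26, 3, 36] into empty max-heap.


Insert 1: [1]
Insert 22: [22, 1]
Insert 26: [26, 1, 22]
Insert 3: [26, 3, 22, 1]
Insert 36: [36, 26, 22, 1, 3]

Final heap: [36, 26, 22, 1, 3]


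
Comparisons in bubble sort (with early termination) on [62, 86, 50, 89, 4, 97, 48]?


Algorithm: bubble sort (with early termination)
Input: [62, 86, 50, 89, 4, 97, 48]
Sorted: [4, 48, 50, 62, 86, 89, 97]

21


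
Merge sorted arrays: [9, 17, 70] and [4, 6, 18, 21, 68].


Take 4 from B
Take 6 from B
Take 9 from A
Take 17 from A
Take 18 from B
Take 21 from B
Take 68 from B

Merged: [4, 6, 9, 17, 18, 21, 68, 70]


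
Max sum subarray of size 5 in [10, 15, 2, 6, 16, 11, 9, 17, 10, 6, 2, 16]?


[0:5]: 49
[1:6]: 50
[2:7]: 44
[3:8]: 59
[4:9]: 63
[5:10]: 53
[6:11]: 44
[7:12]: 51

Max: 63 at [4:9]


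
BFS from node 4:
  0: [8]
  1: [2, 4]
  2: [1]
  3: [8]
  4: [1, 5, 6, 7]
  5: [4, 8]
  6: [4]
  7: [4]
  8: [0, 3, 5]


Visit 4, enqueue [1, 5, 6, 7]
Visit 1, enqueue [2]
Visit 5, enqueue [8]
Visit 6, enqueue []
Visit 7, enqueue []
Visit 2, enqueue []
Visit 8, enqueue [0, 3]
Visit 0, enqueue []
Visit 3, enqueue []

BFS order: [4, 1, 5, 6, 7, 2, 8, 0, 3]


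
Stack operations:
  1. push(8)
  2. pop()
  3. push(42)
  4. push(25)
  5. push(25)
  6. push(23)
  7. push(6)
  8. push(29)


push(8) -> [8]
pop()->8, []
push(42) -> [42]
push(25) -> [42, 25]
push(25) -> [42, 25, 25]
push(23) -> [42, 25, 25, 23]
push(6) -> [42, 25, 25, 23, 6]
push(29) -> [42, 25, 25, 23, 6, 29]

Final stack: [42, 25, 25, 23, 6, 29]


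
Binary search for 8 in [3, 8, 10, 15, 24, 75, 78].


Step 1: lo=0, hi=6, mid=3, val=15
Step 2: lo=0, hi=2, mid=1, val=8

Found at index 1


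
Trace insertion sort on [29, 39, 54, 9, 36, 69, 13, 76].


Initial: [29, 39, 54, 9, 36, 69, 13, 76]
Insert 39: [29, 39, 54, 9, 36, 69, 13, 76]
Insert 54: [29, 39, 54, 9, 36, 69, 13, 76]
Insert 9: [9, 29, 39, 54, 36, 69, 13, 76]
Insert 36: [9, 29, 36, 39, 54, 69, 13, 76]
Insert 69: [9, 29, 36, 39, 54, 69, 13, 76]
Insert 13: [9, 13, 29, 36, 39, 54, 69, 76]
Insert 76: [9, 13, 29, 36, 39, 54, 69, 76]

Sorted: [9, 13, 29, 36, 39, 54, 69, 76]


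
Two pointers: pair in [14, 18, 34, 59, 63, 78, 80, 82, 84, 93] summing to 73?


lo=0(14)+hi=9(93)=107
lo=0(14)+hi=8(84)=98
lo=0(14)+hi=7(82)=96
lo=0(14)+hi=6(80)=94
lo=0(14)+hi=5(78)=92
lo=0(14)+hi=4(63)=77
lo=0(14)+hi=3(59)=73

Yes: 14+59=73


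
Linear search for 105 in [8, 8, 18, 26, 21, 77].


i=0: 8!=105
i=1: 8!=105
i=2: 18!=105
i=3: 26!=105
i=4: 21!=105
i=5: 77!=105

Not found, 6 comps


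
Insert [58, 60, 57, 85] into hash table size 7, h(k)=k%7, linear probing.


Insert 58: h=2 -> slot 2
Insert 60: h=4 -> slot 4
Insert 57: h=1 -> slot 1
Insert 85: h=1, 2 probes -> slot 3

Table: [None, 57, 58, 85, 60, None, None]


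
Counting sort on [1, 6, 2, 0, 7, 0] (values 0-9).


Input: [1, 6, 2, 0, 7, 0]
Counts: [2, 1, 1, 0, 0, 0, 1, 1, 0, 0]

Sorted: [0, 0, 1, 2, 6, 7]


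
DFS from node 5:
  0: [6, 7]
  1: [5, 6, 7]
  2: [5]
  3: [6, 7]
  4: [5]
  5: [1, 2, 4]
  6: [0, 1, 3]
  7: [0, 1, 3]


Visit 5, push [4, 2, 1]
Visit 1, push [7, 6]
Visit 6, push [3, 0]
Visit 0, push [7]
Visit 7, push [3]
Visit 3, push []
Visit 2, push []
Visit 4, push []

DFS order: [5, 1, 6, 0, 7, 3, 2, 4]


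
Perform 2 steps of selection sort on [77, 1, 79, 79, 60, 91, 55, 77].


Initial: [77, 1, 79, 79, 60, 91, 55, 77]
Step 1: min=1 at 1
  Swap: [1, 77, 79, 79, 60, 91, 55, 77]
Step 2: min=55 at 6
  Swap: [1, 55, 79, 79, 60, 91, 77, 77]

After 2 steps: [1, 55, 79, 79, 60, 91, 77, 77]


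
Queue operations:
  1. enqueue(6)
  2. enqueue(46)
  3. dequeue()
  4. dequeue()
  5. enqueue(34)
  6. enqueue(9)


enqueue(6) -> [6]
enqueue(46) -> [6, 46]
dequeue()->6, [46]
dequeue()->46, []
enqueue(34) -> [34]
enqueue(9) -> [34, 9]

Final queue: [34, 9]


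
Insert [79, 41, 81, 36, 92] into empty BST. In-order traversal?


Insert 79: root
Insert 41: L from 79
Insert 81: R from 79
Insert 36: L from 79 -> L from 41
Insert 92: R from 79 -> R from 81

In-order: [36, 41, 79, 81, 92]


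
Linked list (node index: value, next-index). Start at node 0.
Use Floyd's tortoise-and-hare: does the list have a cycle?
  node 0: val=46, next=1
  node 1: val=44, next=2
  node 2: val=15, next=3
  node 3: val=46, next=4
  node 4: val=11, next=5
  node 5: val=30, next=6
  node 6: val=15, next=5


Floyd's tortoise (slow, +1) and hare (fast, +2):
  init: slow=0, fast=0
  step 1: slow=1, fast=2
  step 2: slow=2, fast=4
  step 3: slow=3, fast=6
  step 4: slow=4, fast=6
  step 5: slow=5, fast=6
  step 6: slow=6, fast=6
  slow == fast at node 6: cycle detected

Cycle: yes


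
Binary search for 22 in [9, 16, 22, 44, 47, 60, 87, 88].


Step 1: lo=0, hi=7, mid=3, val=44
Step 2: lo=0, hi=2, mid=1, val=16
Step 3: lo=2, hi=2, mid=2, val=22

Found at index 2


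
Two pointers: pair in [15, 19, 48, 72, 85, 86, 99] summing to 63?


lo=0(15)+hi=6(99)=114
lo=0(15)+hi=5(86)=101
lo=0(15)+hi=4(85)=100
lo=0(15)+hi=3(72)=87
lo=0(15)+hi=2(48)=63

Yes: 15+48=63


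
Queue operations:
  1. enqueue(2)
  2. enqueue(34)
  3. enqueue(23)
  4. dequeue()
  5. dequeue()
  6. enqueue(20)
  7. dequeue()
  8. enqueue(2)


enqueue(2) -> [2]
enqueue(34) -> [2, 34]
enqueue(23) -> [2, 34, 23]
dequeue()->2, [34, 23]
dequeue()->34, [23]
enqueue(20) -> [23, 20]
dequeue()->23, [20]
enqueue(2) -> [20, 2]

Final queue: [20, 2]


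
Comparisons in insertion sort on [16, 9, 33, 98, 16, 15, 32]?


Algorithm: insertion sort
Input: [16, 9, 33, 98, 16, 15, 32]
Sorted: [9, 15, 16, 16, 32, 33, 98]

14


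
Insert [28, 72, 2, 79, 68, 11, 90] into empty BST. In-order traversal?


Insert 28: root
Insert 72: R from 28
Insert 2: L from 28
Insert 79: R from 28 -> R from 72
Insert 68: R from 28 -> L from 72
Insert 11: L from 28 -> R from 2
Insert 90: R from 28 -> R from 72 -> R from 79

In-order: [2, 11, 28, 68, 72, 79, 90]


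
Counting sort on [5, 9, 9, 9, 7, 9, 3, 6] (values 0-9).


Input: [5, 9, 9, 9, 7, 9, 3, 6]
Counts: [0, 0, 0, 1, 0, 1, 1, 1, 0, 4]

Sorted: [3, 5, 6, 7, 9, 9, 9, 9]


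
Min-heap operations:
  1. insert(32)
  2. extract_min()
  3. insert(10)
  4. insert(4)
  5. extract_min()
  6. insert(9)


insert(32) -> [32]
extract_min()->32, []
insert(10) -> [10]
insert(4) -> [4, 10]
extract_min()->4, [10]
insert(9) -> [9, 10]

Final heap: [9, 10]


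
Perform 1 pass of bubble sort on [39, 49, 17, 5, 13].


Initial: [39, 49, 17, 5, 13]
Pass 1: [39, 17, 5, 13, 49] (3 swaps)

After 1 pass: [39, 17, 5, 13, 49]


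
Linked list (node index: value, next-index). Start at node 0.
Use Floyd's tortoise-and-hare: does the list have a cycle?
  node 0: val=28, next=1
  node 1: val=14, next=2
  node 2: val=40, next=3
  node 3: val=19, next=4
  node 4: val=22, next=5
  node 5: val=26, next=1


Floyd's tortoise (slow, +1) and hare (fast, +2):
  init: slow=0, fast=0
  step 1: slow=1, fast=2
  step 2: slow=2, fast=4
  step 3: slow=3, fast=1
  step 4: slow=4, fast=3
  step 5: slow=5, fast=5
  slow == fast at node 5: cycle detected

Cycle: yes


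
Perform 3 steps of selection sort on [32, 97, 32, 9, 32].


Initial: [32, 97, 32, 9, 32]
Step 1: min=9 at 3
  Swap: [9, 97, 32, 32, 32]
Step 2: min=32 at 2
  Swap: [9, 32, 97, 32, 32]
Step 3: min=32 at 3
  Swap: [9, 32, 32, 97, 32]

After 3 steps: [9, 32, 32, 97, 32]


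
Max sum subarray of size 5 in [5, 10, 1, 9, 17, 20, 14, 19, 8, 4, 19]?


[0:5]: 42
[1:6]: 57
[2:7]: 61
[3:8]: 79
[4:9]: 78
[5:10]: 65
[6:11]: 64

Max: 79 at [3:8]


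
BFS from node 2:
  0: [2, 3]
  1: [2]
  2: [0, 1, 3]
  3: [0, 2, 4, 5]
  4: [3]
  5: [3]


Visit 2, enqueue [0, 1, 3]
Visit 0, enqueue []
Visit 1, enqueue []
Visit 3, enqueue [4, 5]
Visit 4, enqueue []
Visit 5, enqueue []

BFS order: [2, 0, 1, 3, 4, 5]


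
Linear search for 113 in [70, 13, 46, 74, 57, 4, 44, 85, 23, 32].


i=0: 70!=113
i=1: 13!=113
i=2: 46!=113
i=3: 74!=113
i=4: 57!=113
i=5: 4!=113
i=6: 44!=113
i=7: 85!=113
i=8: 23!=113
i=9: 32!=113

Not found, 10 comps


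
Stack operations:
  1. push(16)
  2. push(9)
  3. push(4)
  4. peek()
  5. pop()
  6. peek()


push(16) -> [16]
push(9) -> [16, 9]
push(4) -> [16, 9, 4]
peek()->4
pop()->4, [16, 9]
peek()->9

Final stack: [16, 9]


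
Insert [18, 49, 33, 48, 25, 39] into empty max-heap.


Insert 18: [18]
Insert 49: [49, 18]
Insert 33: [49, 18, 33]
Insert 48: [49, 48, 33, 18]
Insert 25: [49, 48, 33, 18, 25]
Insert 39: [49, 48, 39, 18, 25, 33]

Final heap: [49, 48, 39, 18, 25, 33]


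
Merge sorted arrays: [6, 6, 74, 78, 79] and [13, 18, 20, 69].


Take 6 from A
Take 6 from A
Take 13 from B
Take 18 from B
Take 20 from B
Take 69 from B

Merged: [6, 6, 13, 18, 20, 69, 74, 78, 79]


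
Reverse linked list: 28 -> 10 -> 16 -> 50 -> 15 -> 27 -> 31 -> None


Step 1: curr=28, set curr.next=prev(None) | reversed so far: 28
Step 2: curr=10, set curr.next=prev(28) | reversed so far: 10 -> 28
Step 3: curr=16, set curr.next=prev(10) | reversed so far: 16 -> 10 -> 28
Step 4: curr=50, set curr.next=prev(16) | reversed so far: 50 -> 16 -> 10 -> 28
Step 5: curr=15, set curr.next=prev(50) | reversed so far: 15 -> 50 -> 16 -> 10 -> 28
Step 6: curr=27, set curr.next=prev(15) | reversed so far: 27 -> 15 -> 50 -> 16 -> 10 -> 28
Step 7: curr=31, set curr.next=prev(27) | reversed so far: 31 -> 27 -> 15 -> 50 -> 16 -> 10 -> 28

31 -> 27 -> 15 -> 50 -> 16 -> 10 -> 28 -> None


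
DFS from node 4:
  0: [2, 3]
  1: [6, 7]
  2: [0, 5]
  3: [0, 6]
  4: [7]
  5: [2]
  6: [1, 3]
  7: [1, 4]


Visit 4, push [7]
Visit 7, push [1]
Visit 1, push [6]
Visit 6, push [3]
Visit 3, push [0]
Visit 0, push [2]
Visit 2, push [5]
Visit 5, push []

DFS order: [4, 7, 1, 6, 3, 0, 2, 5]


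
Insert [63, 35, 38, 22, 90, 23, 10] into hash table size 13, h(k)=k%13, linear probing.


Insert 63: h=11 -> slot 11
Insert 35: h=9 -> slot 9
Insert 38: h=12 -> slot 12
Insert 22: h=9, 1 probes -> slot 10
Insert 90: h=12, 1 probes -> slot 0
Insert 23: h=10, 4 probes -> slot 1
Insert 10: h=10, 5 probes -> slot 2

Table: [90, 23, 10, None, None, None, None, None, None, 35, 22, 63, 38]


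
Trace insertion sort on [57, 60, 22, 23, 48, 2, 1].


Initial: [57, 60, 22, 23, 48, 2, 1]
Insert 60: [57, 60, 22, 23, 48, 2, 1]
Insert 22: [22, 57, 60, 23, 48, 2, 1]
Insert 23: [22, 23, 57, 60, 48, 2, 1]
Insert 48: [22, 23, 48, 57, 60, 2, 1]
Insert 2: [2, 22, 23, 48, 57, 60, 1]
Insert 1: [1, 2, 22, 23, 48, 57, 60]

Sorted: [1, 2, 22, 23, 48, 57, 60]


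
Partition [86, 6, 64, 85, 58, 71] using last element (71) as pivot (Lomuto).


Pivot: 71
  6 <= 71: swap -> [6, 86, 64, 85, 58, 71]
  64 <= 71: swap -> [6, 64, 86, 85, 58, 71]
  58 <= 71: swap -> [6, 64, 58, 85, 86, 71]
Place pivot at 3: [6, 64, 58, 71, 86, 85]

Partitioned: [6, 64, 58, 71, 86, 85]


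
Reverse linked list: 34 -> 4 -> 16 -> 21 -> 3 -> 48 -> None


Step 1: curr=34, set curr.next=prev(None) | reversed so far: 34
Step 2: curr=4, set curr.next=prev(34) | reversed so far: 4 -> 34
Step 3: curr=16, set curr.next=prev(4) | reversed so far: 16 -> 4 -> 34
Step 4: curr=21, set curr.next=prev(16) | reversed so far: 21 -> 16 -> 4 -> 34
Step 5: curr=3, set curr.next=prev(21) | reversed so far: 3 -> 21 -> 16 -> 4 -> 34
Step 6: curr=48, set curr.next=prev(3) | reversed so far: 48 -> 3 -> 21 -> 16 -> 4 -> 34

48 -> 3 -> 21 -> 16 -> 4 -> 34 -> None


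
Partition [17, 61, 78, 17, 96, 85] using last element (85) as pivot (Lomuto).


Pivot: 85
  17 <= 85: advance i (no swap)
  61 <= 85: advance i (no swap)
  78 <= 85: advance i (no swap)
  17 <= 85: advance i (no swap)
Place pivot at 4: [17, 61, 78, 17, 85, 96]

Partitioned: [17, 61, 78, 17, 85, 96]


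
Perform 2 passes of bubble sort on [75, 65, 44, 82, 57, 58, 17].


Initial: [75, 65, 44, 82, 57, 58, 17]
Pass 1: [65, 44, 75, 57, 58, 17, 82] (5 swaps)
Pass 2: [44, 65, 57, 58, 17, 75, 82] (4 swaps)

After 2 passes: [44, 65, 57, 58, 17, 75, 82]


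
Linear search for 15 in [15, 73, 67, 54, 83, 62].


i=0: 15==15 found!

Found at 0, 1 comps


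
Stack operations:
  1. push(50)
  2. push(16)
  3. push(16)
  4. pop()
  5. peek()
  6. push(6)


push(50) -> [50]
push(16) -> [50, 16]
push(16) -> [50, 16, 16]
pop()->16, [50, 16]
peek()->16
push(6) -> [50, 16, 6]

Final stack: [50, 16, 6]


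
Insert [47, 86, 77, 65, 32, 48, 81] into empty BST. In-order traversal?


Insert 47: root
Insert 86: R from 47
Insert 77: R from 47 -> L from 86
Insert 65: R from 47 -> L from 86 -> L from 77
Insert 32: L from 47
Insert 48: R from 47 -> L from 86 -> L from 77 -> L from 65
Insert 81: R from 47 -> L from 86 -> R from 77

In-order: [32, 47, 48, 65, 77, 81, 86]


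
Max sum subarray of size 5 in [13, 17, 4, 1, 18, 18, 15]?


[0:5]: 53
[1:6]: 58
[2:7]: 56

Max: 58 at [1:6]


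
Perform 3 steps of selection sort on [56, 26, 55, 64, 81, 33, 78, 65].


Initial: [56, 26, 55, 64, 81, 33, 78, 65]
Step 1: min=26 at 1
  Swap: [26, 56, 55, 64, 81, 33, 78, 65]
Step 2: min=33 at 5
  Swap: [26, 33, 55, 64, 81, 56, 78, 65]
Step 3: min=55 at 2
  Swap: [26, 33, 55, 64, 81, 56, 78, 65]

After 3 steps: [26, 33, 55, 64, 81, 56, 78, 65]


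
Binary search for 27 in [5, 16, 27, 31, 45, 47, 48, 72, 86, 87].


Step 1: lo=0, hi=9, mid=4, val=45
Step 2: lo=0, hi=3, mid=1, val=16
Step 3: lo=2, hi=3, mid=2, val=27

Found at index 2


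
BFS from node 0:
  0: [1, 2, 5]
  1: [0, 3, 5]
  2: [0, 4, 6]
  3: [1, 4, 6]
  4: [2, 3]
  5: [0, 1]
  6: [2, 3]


Visit 0, enqueue [1, 2, 5]
Visit 1, enqueue [3]
Visit 2, enqueue [4, 6]
Visit 5, enqueue []
Visit 3, enqueue []
Visit 4, enqueue []
Visit 6, enqueue []

BFS order: [0, 1, 2, 5, 3, 4, 6]


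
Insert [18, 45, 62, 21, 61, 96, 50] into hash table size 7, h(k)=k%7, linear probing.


Insert 18: h=4 -> slot 4
Insert 45: h=3 -> slot 3
Insert 62: h=6 -> slot 6
Insert 21: h=0 -> slot 0
Insert 61: h=5 -> slot 5
Insert 96: h=5, 3 probes -> slot 1
Insert 50: h=1, 1 probes -> slot 2

Table: [21, 96, 50, 45, 18, 61, 62]


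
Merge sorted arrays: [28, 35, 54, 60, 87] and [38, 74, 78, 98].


Take 28 from A
Take 35 from A
Take 38 from B
Take 54 from A
Take 60 from A
Take 74 from B
Take 78 from B
Take 87 from A

Merged: [28, 35, 38, 54, 60, 74, 78, 87, 98]


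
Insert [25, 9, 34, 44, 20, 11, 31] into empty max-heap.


Insert 25: [25]
Insert 9: [25, 9]
Insert 34: [34, 9, 25]
Insert 44: [44, 34, 25, 9]
Insert 20: [44, 34, 25, 9, 20]
Insert 11: [44, 34, 25, 9, 20, 11]
Insert 31: [44, 34, 31, 9, 20, 11, 25]

Final heap: [44, 34, 31, 9, 20, 11, 25]


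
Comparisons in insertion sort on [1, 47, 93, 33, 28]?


Algorithm: insertion sort
Input: [1, 47, 93, 33, 28]
Sorted: [1, 28, 33, 47, 93]

9


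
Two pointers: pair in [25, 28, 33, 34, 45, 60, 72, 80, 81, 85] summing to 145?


lo=0(25)+hi=9(85)=110
lo=1(28)+hi=9(85)=113
lo=2(33)+hi=9(85)=118
lo=3(34)+hi=9(85)=119
lo=4(45)+hi=9(85)=130
lo=5(60)+hi=9(85)=145

Yes: 60+85=145


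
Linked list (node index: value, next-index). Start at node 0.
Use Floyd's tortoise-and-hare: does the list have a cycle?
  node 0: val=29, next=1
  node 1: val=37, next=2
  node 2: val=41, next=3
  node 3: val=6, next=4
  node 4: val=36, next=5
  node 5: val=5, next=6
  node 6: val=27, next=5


Floyd's tortoise (slow, +1) and hare (fast, +2):
  init: slow=0, fast=0
  step 1: slow=1, fast=2
  step 2: slow=2, fast=4
  step 3: slow=3, fast=6
  step 4: slow=4, fast=6
  step 5: slow=5, fast=6
  step 6: slow=6, fast=6
  slow == fast at node 6: cycle detected

Cycle: yes


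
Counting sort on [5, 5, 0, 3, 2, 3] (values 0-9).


Input: [5, 5, 0, 3, 2, 3]
Counts: [1, 0, 1, 2, 0, 2, 0, 0, 0, 0]

Sorted: [0, 2, 3, 3, 5, 5]


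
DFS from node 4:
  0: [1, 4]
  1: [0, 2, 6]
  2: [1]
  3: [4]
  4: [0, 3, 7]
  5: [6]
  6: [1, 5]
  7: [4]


Visit 4, push [7, 3, 0]
Visit 0, push [1]
Visit 1, push [6, 2]
Visit 2, push []
Visit 6, push [5]
Visit 5, push []
Visit 3, push []
Visit 7, push []

DFS order: [4, 0, 1, 2, 6, 5, 3, 7]


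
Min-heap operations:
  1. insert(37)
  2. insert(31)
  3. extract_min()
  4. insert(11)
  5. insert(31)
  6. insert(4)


insert(37) -> [37]
insert(31) -> [31, 37]
extract_min()->31, [37]
insert(11) -> [11, 37]
insert(31) -> [11, 37, 31]
insert(4) -> [4, 11, 31, 37]

Final heap: [4, 11, 31, 37]


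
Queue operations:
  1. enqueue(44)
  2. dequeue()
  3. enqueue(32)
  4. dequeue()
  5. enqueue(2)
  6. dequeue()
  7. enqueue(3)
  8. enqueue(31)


enqueue(44) -> [44]
dequeue()->44, []
enqueue(32) -> [32]
dequeue()->32, []
enqueue(2) -> [2]
dequeue()->2, []
enqueue(3) -> [3]
enqueue(31) -> [3, 31]

Final queue: [3, 31]


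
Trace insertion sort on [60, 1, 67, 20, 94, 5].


Initial: [60, 1, 67, 20, 94, 5]
Insert 1: [1, 60, 67, 20, 94, 5]
Insert 67: [1, 60, 67, 20, 94, 5]
Insert 20: [1, 20, 60, 67, 94, 5]
Insert 94: [1, 20, 60, 67, 94, 5]
Insert 5: [1, 5, 20, 60, 67, 94]

Sorted: [1, 5, 20, 60, 67, 94]


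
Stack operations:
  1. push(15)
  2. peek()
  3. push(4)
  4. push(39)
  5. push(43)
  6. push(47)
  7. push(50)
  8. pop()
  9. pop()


push(15) -> [15]
peek()->15
push(4) -> [15, 4]
push(39) -> [15, 4, 39]
push(43) -> [15, 4, 39, 43]
push(47) -> [15, 4, 39, 43, 47]
push(50) -> [15, 4, 39, 43, 47, 50]
pop()->50, [15, 4, 39, 43, 47]
pop()->47, [15, 4, 39, 43]

Final stack: [15, 4, 39, 43]


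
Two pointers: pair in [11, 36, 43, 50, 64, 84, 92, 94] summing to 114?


lo=0(11)+hi=7(94)=105
lo=1(36)+hi=7(94)=130
lo=1(36)+hi=6(92)=128
lo=1(36)+hi=5(84)=120
lo=1(36)+hi=4(64)=100
lo=2(43)+hi=4(64)=107
lo=3(50)+hi=4(64)=114

Yes: 50+64=114


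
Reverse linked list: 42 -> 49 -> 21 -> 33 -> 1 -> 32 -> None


Step 1: curr=42, set curr.next=prev(None) | reversed so far: 42
Step 2: curr=49, set curr.next=prev(42) | reversed so far: 49 -> 42
Step 3: curr=21, set curr.next=prev(49) | reversed so far: 21 -> 49 -> 42
Step 4: curr=33, set curr.next=prev(21) | reversed so far: 33 -> 21 -> 49 -> 42
Step 5: curr=1, set curr.next=prev(33) | reversed so far: 1 -> 33 -> 21 -> 49 -> 42
Step 6: curr=32, set curr.next=prev(1) | reversed so far: 32 -> 1 -> 33 -> 21 -> 49 -> 42

32 -> 1 -> 33 -> 21 -> 49 -> 42 -> None


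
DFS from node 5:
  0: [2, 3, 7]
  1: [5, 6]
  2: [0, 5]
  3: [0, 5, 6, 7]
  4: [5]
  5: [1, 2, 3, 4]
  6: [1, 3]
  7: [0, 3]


Visit 5, push [4, 3, 2, 1]
Visit 1, push [6]
Visit 6, push [3]
Visit 3, push [7, 0]
Visit 0, push [7, 2]
Visit 2, push []
Visit 7, push []
Visit 4, push []

DFS order: [5, 1, 6, 3, 0, 2, 7, 4]


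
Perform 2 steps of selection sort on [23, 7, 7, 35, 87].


Initial: [23, 7, 7, 35, 87]
Step 1: min=7 at 1
  Swap: [7, 23, 7, 35, 87]
Step 2: min=7 at 2
  Swap: [7, 7, 23, 35, 87]

After 2 steps: [7, 7, 23, 35, 87]


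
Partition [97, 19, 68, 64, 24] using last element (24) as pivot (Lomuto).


Pivot: 24
  19 <= 24: swap -> [19, 97, 68, 64, 24]
Place pivot at 1: [19, 24, 68, 64, 97]

Partitioned: [19, 24, 68, 64, 97]


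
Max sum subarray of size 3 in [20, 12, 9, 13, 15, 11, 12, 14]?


[0:3]: 41
[1:4]: 34
[2:5]: 37
[3:6]: 39
[4:7]: 38
[5:8]: 37

Max: 41 at [0:3]


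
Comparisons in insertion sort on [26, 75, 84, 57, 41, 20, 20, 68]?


Algorithm: insertion sort
Input: [26, 75, 84, 57, 41, 20, 20, 68]
Sorted: [20, 20, 26, 41, 57, 68, 75, 84]

23


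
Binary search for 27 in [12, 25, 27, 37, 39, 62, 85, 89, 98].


Step 1: lo=0, hi=8, mid=4, val=39
Step 2: lo=0, hi=3, mid=1, val=25
Step 3: lo=2, hi=3, mid=2, val=27

Found at index 2


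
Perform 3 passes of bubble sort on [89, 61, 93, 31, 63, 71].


Initial: [89, 61, 93, 31, 63, 71]
Pass 1: [61, 89, 31, 63, 71, 93] (4 swaps)
Pass 2: [61, 31, 63, 71, 89, 93] (3 swaps)
Pass 3: [31, 61, 63, 71, 89, 93] (1 swaps)

After 3 passes: [31, 61, 63, 71, 89, 93]


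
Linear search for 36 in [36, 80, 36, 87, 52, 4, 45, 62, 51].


i=0: 36==36 found!

Found at 0, 1 comps


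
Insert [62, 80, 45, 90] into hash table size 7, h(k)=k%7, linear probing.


Insert 62: h=6 -> slot 6
Insert 80: h=3 -> slot 3
Insert 45: h=3, 1 probes -> slot 4
Insert 90: h=6, 1 probes -> slot 0

Table: [90, None, None, 80, 45, None, 62]
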